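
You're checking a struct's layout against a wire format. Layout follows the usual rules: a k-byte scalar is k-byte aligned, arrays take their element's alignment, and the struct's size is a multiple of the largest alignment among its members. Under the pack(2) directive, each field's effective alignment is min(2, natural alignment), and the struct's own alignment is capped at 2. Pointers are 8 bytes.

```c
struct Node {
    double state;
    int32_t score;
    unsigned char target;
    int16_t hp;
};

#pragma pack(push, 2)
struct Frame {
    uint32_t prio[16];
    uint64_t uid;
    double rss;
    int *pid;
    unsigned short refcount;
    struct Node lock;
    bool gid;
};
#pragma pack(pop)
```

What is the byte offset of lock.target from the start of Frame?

Node: @0: state [8B, align 8] → 8; @8: score [4B, align 4] → 12; @12: target [1B, align 1] → 13; +1 pad (align 2); @14: hp [2B, align 2] → 16; size 16, align 8
@0: prio [64B, align 2] → 64
@64: uid [8B, align 2] → 72
@72: rss [8B, align 2] → 80
@80: pid [8B, align 2] → 88
@88: refcount [2B, align 2] → 90
@90: lock [16B, align 2] → 106
within Node: target at 12
90 + 12 = 102

102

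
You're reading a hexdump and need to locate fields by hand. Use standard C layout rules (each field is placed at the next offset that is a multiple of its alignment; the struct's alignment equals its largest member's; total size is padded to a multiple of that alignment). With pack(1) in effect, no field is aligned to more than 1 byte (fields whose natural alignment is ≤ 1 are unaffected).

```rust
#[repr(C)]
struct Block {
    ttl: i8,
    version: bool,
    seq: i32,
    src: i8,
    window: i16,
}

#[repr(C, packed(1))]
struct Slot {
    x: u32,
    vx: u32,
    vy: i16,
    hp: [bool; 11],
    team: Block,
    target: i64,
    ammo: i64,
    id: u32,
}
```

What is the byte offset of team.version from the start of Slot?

22

Block: 0..1  ttl  (1B, 1-aligned); 1..2  version  (1B, 1-aligned); 2..4  -- padding (2B); 4..8  seq  (4B, 4-aligned); 8..9  src  (1B, 1-aligned); 9..10  -- padding (1B); 10..12  window  (2B, 2-aligned); sizeof = 12, alignof = 4
0..4  x  (4B, 1-aligned)
4..8  vx  (4B, 1-aligned)
8..10  vy  (2B, 1-aligned)
10..21  hp  (11B, 1-aligned)
21..33  team  (12B, 1-aligned)
within Block: version at 1
21 + 1 = 22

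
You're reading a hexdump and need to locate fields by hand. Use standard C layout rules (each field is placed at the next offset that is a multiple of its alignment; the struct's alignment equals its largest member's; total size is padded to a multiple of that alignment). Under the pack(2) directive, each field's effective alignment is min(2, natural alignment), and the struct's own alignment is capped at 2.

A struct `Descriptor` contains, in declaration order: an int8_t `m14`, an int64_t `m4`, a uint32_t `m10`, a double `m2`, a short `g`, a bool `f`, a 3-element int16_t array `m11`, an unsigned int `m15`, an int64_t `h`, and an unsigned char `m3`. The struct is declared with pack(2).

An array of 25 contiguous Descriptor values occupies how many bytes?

1150

m14 at 0 (size 1, align 1) → ends 1
pad 1 to align 2 for m4
m4 at 2 (size 8, align 2) → ends 10
m10 at 10 (size 4, align 2) → ends 14
m2 at 14 (size 8, align 2) → ends 22
g at 22 (size 2, align 2) → ends 24
f at 24 (size 1, align 1) → ends 25
pad 1 to align 2 for m11
m11 at 26 (size 6, align 2) → ends 32
m15 at 32 (size 4, align 2) → ends 36
h at 36 (size 8, align 2) → ends 44
m3 at 44 (size 1, align 1) → ends 45
tail pad 1 to reach multiple of 2
total 46 bytes, alignment 2
array of 25: 25 × 46 = 1150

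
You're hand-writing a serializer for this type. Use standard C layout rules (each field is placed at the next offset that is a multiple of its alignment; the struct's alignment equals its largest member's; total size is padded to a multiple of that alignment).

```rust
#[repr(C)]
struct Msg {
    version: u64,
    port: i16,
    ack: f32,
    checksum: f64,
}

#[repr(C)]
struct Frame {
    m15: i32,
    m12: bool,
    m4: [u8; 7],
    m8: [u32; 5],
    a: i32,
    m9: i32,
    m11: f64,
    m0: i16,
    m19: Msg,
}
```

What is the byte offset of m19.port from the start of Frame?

Msg: 0..8  version  (8B, 8-aligned); 8..10  port  (2B, 2-aligned); 10..12  -- padding (2B); 12..16  ack  (4B, 4-aligned); 16..24  checksum  (8B, 8-aligned); sizeof = 24, alignof = 8
0..4  m15  (4B, 4-aligned)
4..5  m12  (1B, 1-aligned)
5..12  m4  (7B, 1-aligned)
12..32  m8  (20B, 4-aligned)
32..36  a  (4B, 4-aligned)
36..40  m9  (4B, 4-aligned)
40..48  m11  (8B, 8-aligned)
48..50  m0  (2B, 2-aligned)
50..56  -- padding (6B)
56..80  m19  (24B, 8-aligned)
within Msg: port at 8
56 + 8 = 64

64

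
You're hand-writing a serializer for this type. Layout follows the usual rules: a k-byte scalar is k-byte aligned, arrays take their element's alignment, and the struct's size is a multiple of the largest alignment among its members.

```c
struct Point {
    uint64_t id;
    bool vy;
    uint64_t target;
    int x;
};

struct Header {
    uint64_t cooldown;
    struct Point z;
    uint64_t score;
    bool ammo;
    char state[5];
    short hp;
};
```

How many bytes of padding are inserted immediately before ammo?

0

Point: 0..8  id  (8B, 8-aligned); 8..9  vy  (1B, 1-aligned); 9..16  -- padding (7B); 16..24  target  (8B, 8-aligned); 24..28  x  (4B, 4-aligned); 28..32  -- tail padding (4B); sizeof = 32, alignof = 8
0..8  cooldown  (8B, 8-aligned)
8..40  z  (32B, 8-aligned)
40..48  score  (8B, 8-aligned)
48..49  ammo  (1B, 1-aligned)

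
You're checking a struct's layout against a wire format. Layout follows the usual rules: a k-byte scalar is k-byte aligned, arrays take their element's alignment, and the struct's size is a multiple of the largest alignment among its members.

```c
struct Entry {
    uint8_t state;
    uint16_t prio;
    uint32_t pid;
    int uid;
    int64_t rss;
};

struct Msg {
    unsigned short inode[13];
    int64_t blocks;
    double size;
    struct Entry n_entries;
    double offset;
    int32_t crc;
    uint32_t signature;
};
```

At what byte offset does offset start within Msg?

72

Entry: 0..1  state  (1B, 1-aligned); 1..2  -- padding (1B); 2..4  prio  (2B, 2-aligned); 4..8  pid  (4B, 4-aligned); 8..12  uid  (4B, 4-aligned); 12..16  -- padding (4B); 16..24  rss  (8B, 8-aligned); sizeof = 24, alignof = 8
0..26  inode  (26B, 2-aligned)
26..32  -- padding (6B)
32..40  blocks  (8B, 8-aligned)
40..48  size  (8B, 8-aligned)
48..72  n_entries  (24B, 8-aligned)
72..80  offset  (8B, 8-aligned)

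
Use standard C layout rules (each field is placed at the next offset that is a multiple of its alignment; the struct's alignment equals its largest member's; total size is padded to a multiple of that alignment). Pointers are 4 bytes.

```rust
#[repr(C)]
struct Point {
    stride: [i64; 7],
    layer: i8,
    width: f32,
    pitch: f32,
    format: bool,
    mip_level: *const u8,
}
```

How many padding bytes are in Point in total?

10

stride at 0 (size 56, align 8) → ends 56
layer at 56 (size 1, align 1) → ends 57
pad 3 to align 4 for width
width at 60 (size 4, align 4) → ends 64
pitch at 64 (size 4, align 4) → ends 68
format at 68 (size 1, align 1) → ends 69
pad 3 to align 4 for mip_level
mip_level at 72 (size 4, align 4) → ends 76
tail pad 4 to reach multiple of 8
total 80 bytes, alignment 8
data bytes 70, size 80 → padding 10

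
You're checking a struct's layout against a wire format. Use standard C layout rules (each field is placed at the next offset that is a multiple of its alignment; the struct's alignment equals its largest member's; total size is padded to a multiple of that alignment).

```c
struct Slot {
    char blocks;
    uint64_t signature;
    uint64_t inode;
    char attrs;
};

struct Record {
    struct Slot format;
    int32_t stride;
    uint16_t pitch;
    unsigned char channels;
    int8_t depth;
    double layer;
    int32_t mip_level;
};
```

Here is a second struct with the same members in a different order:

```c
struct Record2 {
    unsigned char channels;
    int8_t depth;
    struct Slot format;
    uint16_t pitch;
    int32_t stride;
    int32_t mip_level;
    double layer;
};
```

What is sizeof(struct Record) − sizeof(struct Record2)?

-8

Slot: @0: blocks [1B, align 1] → 1; +7 pad (align 8); @8: signature [8B, align 8] → 16; @16: inode [8B, align 8] → 24; @24: attrs [1B, align 1] → 25; +7 tail pad (align 8); size 32, align 8
@0: format [32B, align 8] → 32
@32: stride [4B, align 4] → 36
@36: pitch [2B, align 2] → 38
@38: channels [1B, align 1] → 39
@39: depth [1B, align 1] → 40
@40: layer [8B, align 8] → 48
@48: mip_level [4B, align 4] → 52
+4 tail pad (align 8)
size 56, align 8
— Record2 —
@0: channels [1B, align 1] → 1
@1: depth [1B, align 1] → 2
+6 pad (align 8)
@8: format [32B, align 8] → 40
@40: pitch [2B, align 2] → 42
+2 pad (align 4)
@44: stride [4B, align 4] → 48
@48: mip_level [4B, align 4] → 52
+4 pad (align 8)
@56: layer [8B, align 8] → 64
size 64, align 8
56 − 64 = -8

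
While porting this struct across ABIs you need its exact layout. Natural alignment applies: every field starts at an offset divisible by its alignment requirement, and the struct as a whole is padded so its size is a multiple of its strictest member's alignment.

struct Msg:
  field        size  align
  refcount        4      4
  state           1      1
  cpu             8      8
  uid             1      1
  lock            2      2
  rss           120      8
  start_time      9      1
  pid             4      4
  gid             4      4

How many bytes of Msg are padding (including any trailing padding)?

15

refcount at 0 (size 4, align 4) → ends 4
state at 4 (size 1, align 1) → ends 5
pad 3 to align 8 for cpu
cpu at 8 (size 8, align 8) → ends 16
uid at 16 (size 1, align 1) → ends 17
pad 1 to align 2 for lock
lock at 18 (size 2, align 2) → ends 20
pad 4 to align 8 for rss
rss at 24 (size 120, align 8) → ends 144
start_time at 144 (size 9, align 1) → ends 153
pad 3 to align 4 for pid
pid at 156 (size 4, align 4) → ends 160
gid at 160 (size 4, align 4) → ends 164
tail pad 4 to reach multiple of 8
total 168 bytes, alignment 8
data bytes 153, size 168 → padding 15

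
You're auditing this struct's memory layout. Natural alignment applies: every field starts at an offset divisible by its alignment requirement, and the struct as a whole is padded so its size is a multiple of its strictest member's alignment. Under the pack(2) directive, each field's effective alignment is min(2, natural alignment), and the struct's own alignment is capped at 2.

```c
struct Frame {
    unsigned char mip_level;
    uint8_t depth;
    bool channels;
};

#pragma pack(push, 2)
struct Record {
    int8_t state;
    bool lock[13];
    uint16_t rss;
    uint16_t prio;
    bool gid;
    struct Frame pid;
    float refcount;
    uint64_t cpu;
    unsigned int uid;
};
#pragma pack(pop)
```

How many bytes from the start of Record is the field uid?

Frame: @0: mip_level [1B, align 1] → 1; @1: depth [1B, align 1] → 2; @2: channels [1B, align 1] → 3; size 3, align 1
@0: state [1B, align 1] → 1
@1: lock [13B, align 1] → 14
@14: rss [2B, align 2] → 16
@16: prio [2B, align 2] → 18
@18: gid [1B, align 1] → 19
@19: pid [3B, align 1] → 22
@22: refcount [4B, align 2] → 26
@26: cpu [8B, align 2] → 34
@34: uid [4B, align 2] → 38

34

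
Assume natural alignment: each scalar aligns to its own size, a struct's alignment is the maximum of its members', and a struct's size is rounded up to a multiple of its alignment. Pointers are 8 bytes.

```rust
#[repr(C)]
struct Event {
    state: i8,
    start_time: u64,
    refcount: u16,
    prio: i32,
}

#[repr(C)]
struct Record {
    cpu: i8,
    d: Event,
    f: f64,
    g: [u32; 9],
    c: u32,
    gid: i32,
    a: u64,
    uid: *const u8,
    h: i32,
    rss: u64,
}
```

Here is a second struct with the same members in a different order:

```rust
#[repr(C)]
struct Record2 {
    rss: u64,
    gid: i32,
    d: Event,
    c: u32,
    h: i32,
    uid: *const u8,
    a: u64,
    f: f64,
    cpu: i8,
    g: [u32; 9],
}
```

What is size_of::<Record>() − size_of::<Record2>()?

8

Event: 0..1  state  (1B, 1-aligned); 1..8  -- padding (7B); 8..16  start_time  (8B, 8-aligned); 16..18  refcount  (2B, 2-aligned); 18..20  -- padding (2B); 20..24  prio  (4B, 4-aligned); sizeof = 24, alignof = 8
0..1  cpu  (1B, 1-aligned)
1..8  -- padding (7B)
8..32  d  (24B, 8-aligned)
32..40  f  (8B, 8-aligned)
40..76  g  (36B, 4-aligned)
76..80  c  (4B, 4-aligned)
80..84  gid  (4B, 4-aligned)
84..88  -- padding (4B)
88..96  a  (8B, 8-aligned)
96..104  uid  (8B, 8-aligned)
104..108  h  (4B, 4-aligned)
108..112  -- padding (4B)
112..120  rss  (8B, 8-aligned)
sizeof = 120, alignof = 8
— Record2 —
0..8  rss  (8B, 8-aligned)
8..12  gid  (4B, 4-aligned)
12..16  -- padding (4B)
16..40  d  (24B, 8-aligned)
40..44  c  (4B, 4-aligned)
44..48  h  (4B, 4-aligned)
48..56  uid  (8B, 8-aligned)
56..64  a  (8B, 8-aligned)
64..72  f  (8B, 8-aligned)
72..73  cpu  (1B, 1-aligned)
73..76  -- padding (3B)
76..112  g  (36B, 4-aligned)
sizeof = 112, alignof = 8
120 − 112 = 8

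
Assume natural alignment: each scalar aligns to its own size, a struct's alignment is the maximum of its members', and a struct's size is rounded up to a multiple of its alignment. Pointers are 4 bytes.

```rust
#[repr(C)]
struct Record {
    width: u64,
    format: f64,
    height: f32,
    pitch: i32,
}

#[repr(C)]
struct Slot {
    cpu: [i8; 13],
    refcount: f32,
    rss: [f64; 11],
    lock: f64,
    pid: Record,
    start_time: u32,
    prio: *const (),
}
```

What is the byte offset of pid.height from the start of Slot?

Record: @0: width [8B, align 8] → 8; @8: format [8B, align 8] → 16; @16: height [4B, align 4] → 20; @20: pitch [4B, align 4] → 24; size 24, align 8
@0: cpu [13B, align 1] → 13
+3 pad (align 4)
@16: refcount [4B, align 4] → 20
+4 pad (align 8)
@24: rss [88B, align 8] → 112
@112: lock [8B, align 8] → 120
@120: pid [24B, align 8] → 144
within Record: height at 16
120 + 16 = 136

136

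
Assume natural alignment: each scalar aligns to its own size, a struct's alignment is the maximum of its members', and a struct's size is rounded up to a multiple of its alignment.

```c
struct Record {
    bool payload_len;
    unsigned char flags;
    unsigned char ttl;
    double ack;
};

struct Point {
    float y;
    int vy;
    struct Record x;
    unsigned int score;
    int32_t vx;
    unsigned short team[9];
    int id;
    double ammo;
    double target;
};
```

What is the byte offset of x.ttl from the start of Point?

10

Record: payload_len at 0 (size 1, align 1) → ends 1; flags at 1 (size 1, align 1) → ends 2; ttl at 2 (size 1, align 1) → ends 3; pad 5 to align 8 for ack; ack at 8 (size 8, align 8) → ends 16; total 16 bytes, alignment 8
y at 0 (size 4, align 4) → ends 4
vy at 4 (size 4, align 4) → ends 8
x at 8 (size 16, align 8) → ends 24
within Record: ttl at 2
8 + 2 = 10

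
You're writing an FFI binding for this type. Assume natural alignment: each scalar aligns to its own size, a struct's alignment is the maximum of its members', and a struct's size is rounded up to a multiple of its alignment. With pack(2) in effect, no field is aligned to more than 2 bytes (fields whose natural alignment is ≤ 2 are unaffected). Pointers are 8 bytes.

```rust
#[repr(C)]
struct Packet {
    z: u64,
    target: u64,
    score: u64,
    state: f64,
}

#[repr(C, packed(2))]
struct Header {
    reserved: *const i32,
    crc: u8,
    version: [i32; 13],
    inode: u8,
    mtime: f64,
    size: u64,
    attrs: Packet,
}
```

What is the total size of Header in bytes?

112

Packet: 0..8  z  (8B, 8-aligned); 8..16  target  (8B, 8-aligned); 16..24  score  (8B, 8-aligned); 24..32  state  (8B, 8-aligned); sizeof = 32, alignof = 8
0..8  reserved  (8B, 2-aligned)
8..9  crc  (1B, 1-aligned)
9..10  -- padding (1B)
10..62  version  (52B, 2-aligned)
62..63  inode  (1B, 1-aligned)
63..64  -- padding (1B)
64..72  mtime  (8B, 2-aligned)
72..80  size  (8B, 2-aligned)
80..112  attrs  (32B, 2-aligned)
sizeof = 112, alignof = 2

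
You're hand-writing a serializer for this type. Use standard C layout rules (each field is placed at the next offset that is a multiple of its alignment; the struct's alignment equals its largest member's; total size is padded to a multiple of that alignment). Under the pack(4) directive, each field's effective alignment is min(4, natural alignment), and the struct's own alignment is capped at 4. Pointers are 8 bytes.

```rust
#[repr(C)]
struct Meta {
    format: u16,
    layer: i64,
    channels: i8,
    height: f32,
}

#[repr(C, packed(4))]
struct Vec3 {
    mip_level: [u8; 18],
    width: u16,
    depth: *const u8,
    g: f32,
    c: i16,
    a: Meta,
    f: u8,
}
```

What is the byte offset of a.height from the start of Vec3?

56

Meta: @0: format [2B, align 2] → 2; +6 pad (align 8); @8: layer [8B, align 8] → 16; @16: channels [1B, align 1] → 17; +3 pad (align 4); @20: height [4B, align 4] → 24; size 24, align 8
@0: mip_level [18B, align 1] → 18
@18: width [2B, align 2] → 20
@20: depth [8B, align 4] → 28
@28: g [4B, align 4] → 32
@32: c [2B, align 2] → 34
+2 pad (align 4)
@36: a [24B, align 4] → 60
within Meta: height at 20
36 + 20 = 56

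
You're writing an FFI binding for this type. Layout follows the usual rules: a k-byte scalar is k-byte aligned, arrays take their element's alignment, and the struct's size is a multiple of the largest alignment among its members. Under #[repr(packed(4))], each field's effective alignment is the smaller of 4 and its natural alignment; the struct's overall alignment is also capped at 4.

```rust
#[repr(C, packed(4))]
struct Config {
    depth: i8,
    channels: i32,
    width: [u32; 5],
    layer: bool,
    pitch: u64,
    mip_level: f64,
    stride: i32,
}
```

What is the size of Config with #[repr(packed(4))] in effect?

52

@0: depth [1B, align 1] → 1
+3 pad (align 4)
@4: channels [4B, align 4] → 8
@8: width [20B, align 4] → 28
@28: layer [1B, align 1] → 29
+3 pad (align 4)
@32: pitch [8B, align 4] → 40
@40: mip_level [8B, align 4] → 48
@48: stride [4B, align 4] → 52
size 52, align 4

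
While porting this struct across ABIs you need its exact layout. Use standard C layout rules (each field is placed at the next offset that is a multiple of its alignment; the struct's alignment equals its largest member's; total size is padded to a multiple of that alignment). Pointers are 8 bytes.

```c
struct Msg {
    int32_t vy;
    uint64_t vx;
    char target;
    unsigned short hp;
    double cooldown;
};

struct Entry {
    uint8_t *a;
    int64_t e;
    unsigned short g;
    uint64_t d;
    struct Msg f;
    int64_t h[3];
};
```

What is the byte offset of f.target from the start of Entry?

48

Msg: @0: vy [4B, align 4] → 4; +4 pad (align 8); @8: vx [8B, align 8] → 16; @16: target [1B, align 1] → 17; +1 pad (align 2); @18: hp [2B, align 2] → 20; +4 pad (align 8); @24: cooldown [8B, align 8] → 32; size 32, align 8
@0: a [8B, align 8] → 8
@8: e [8B, align 8] → 16
@16: g [2B, align 2] → 18
+6 pad (align 8)
@24: d [8B, align 8] → 32
@32: f [32B, align 8] → 64
within Msg: target at 16
32 + 16 = 48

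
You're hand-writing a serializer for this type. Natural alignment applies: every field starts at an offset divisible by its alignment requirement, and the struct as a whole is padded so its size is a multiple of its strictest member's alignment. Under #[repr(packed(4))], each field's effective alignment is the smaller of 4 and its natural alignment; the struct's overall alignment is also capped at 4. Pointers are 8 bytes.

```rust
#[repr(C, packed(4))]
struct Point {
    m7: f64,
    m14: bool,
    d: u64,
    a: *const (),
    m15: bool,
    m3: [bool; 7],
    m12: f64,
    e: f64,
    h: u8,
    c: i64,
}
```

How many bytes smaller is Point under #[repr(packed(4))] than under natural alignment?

natural layout:
  @0: m7 [8B, align 8] → 8
  @8: m14 [1B, align 1] → 9
  +7 pad (align 8)
  @16: d [8B, align 8] → 24
  @24: a [8B, align 8] → 32
  @32: m15 [1B, align 1] → 33
  @33: m3 [7B, align 1] → 40
  @40: m12 [8B, align 8] → 48
  @48: e [8B, align 8] → 56
  @56: h [1B, align 1] → 57
  +7 pad (align 8)
  @64: c [8B, align 8] → 72
  size 72, align 8
packed(4) layout:
  @0: m7 [8B, align 4] → 8
  @8: m14 [1B, align 1] → 9
  +3 pad (align 4)
  @12: d [8B, align 4] → 20
  @20: a [8B, align 4] → 28
  @28: m15 [1B, align 1] → 29
  @29: m3 [7B, align 1] → 36
  @36: m12 [8B, align 4] → 44
  @44: e [8B, align 4] → 52
  @52: h [1B, align 1] → 53
  +3 pad (align 4)
  @56: c [8B, align 4] → 64
  size 64, align 4
72 − 64 = 8

8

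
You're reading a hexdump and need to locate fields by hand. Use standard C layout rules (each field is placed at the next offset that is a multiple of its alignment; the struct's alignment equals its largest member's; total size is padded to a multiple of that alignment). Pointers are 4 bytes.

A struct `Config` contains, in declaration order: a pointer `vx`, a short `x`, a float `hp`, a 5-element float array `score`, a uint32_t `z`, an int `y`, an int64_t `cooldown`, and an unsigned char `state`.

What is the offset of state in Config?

@0: vx [4B, align 4] → 4
@4: x [2B, align 2] → 6
+2 pad (align 4)
@8: hp [4B, align 4] → 12
@12: score [20B, align 4] → 32
@32: z [4B, align 4] → 36
@36: y [4B, align 4] → 40
@40: cooldown [8B, align 8] → 48
@48: state [1B, align 1] → 49

48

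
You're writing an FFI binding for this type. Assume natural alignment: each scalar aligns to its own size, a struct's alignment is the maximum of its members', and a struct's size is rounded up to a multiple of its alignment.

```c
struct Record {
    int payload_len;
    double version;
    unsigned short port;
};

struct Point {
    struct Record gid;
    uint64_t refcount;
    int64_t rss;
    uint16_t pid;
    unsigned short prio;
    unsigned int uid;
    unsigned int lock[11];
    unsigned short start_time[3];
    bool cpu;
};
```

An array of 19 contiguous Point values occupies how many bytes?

1976

Record: @0: payload_len [4B, align 4] → 4; +4 pad (align 8); @8: version [8B, align 8] → 16; @16: port [2B, align 2] → 18; +6 tail pad (align 8); size 24, align 8
@0: gid [24B, align 8] → 24
@24: refcount [8B, align 8] → 32
@32: rss [8B, align 8] → 40
@40: pid [2B, align 2] → 42
@42: prio [2B, align 2] → 44
@44: uid [4B, align 4] → 48
@48: lock [44B, align 4] → 92
@92: start_time [6B, align 2] → 98
@98: cpu [1B, align 1] → 99
+5 tail pad (align 8)
size 104, align 8
array of 19: 19 × 104 = 1976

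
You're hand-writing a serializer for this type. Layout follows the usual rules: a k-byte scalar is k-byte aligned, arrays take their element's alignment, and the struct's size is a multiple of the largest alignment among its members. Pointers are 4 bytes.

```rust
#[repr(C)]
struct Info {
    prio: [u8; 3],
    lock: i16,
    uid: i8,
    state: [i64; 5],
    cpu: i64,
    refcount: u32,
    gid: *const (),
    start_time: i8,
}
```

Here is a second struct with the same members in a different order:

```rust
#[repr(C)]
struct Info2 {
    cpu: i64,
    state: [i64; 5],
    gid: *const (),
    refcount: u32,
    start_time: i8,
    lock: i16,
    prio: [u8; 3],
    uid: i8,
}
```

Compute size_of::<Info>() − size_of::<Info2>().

8

@0: prio [3B, align 1] → 3
+1 pad (align 2)
@4: lock [2B, align 2] → 6
@6: uid [1B, align 1] → 7
+1 pad (align 8)
@8: state [40B, align 8] → 48
@48: cpu [8B, align 8] → 56
@56: refcount [4B, align 4] → 60
@60: gid [4B, align 4] → 64
@64: start_time [1B, align 1] → 65
+7 tail pad (align 8)
size 72, align 8
— Info2 —
@0: cpu [8B, align 8] → 8
@8: state [40B, align 8] → 48
@48: gid [4B, align 4] → 52
@52: refcount [4B, align 4] → 56
@56: start_time [1B, align 1] → 57
+1 pad (align 2)
@58: lock [2B, align 2] → 60
@60: prio [3B, align 1] → 63
@63: uid [1B, align 1] → 64
size 64, align 8
72 − 64 = 8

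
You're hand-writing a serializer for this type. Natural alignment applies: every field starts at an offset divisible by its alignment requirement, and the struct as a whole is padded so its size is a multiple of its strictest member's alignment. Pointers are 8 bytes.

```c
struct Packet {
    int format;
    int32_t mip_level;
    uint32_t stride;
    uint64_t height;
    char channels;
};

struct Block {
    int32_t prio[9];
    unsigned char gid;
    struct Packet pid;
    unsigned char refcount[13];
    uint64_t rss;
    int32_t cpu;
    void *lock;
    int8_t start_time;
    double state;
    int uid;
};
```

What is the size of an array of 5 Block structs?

680

Packet: format at 0 (size 4, align 4) → ends 4; mip_level at 4 (size 4, align 4) → ends 8; stride at 8 (size 4, align 4) → ends 12; pad 4 to align 8 for height; height at 16 (size 8, align 8) → ends 24; channels at 24 (size 1, align 1) → ends 25; tail pad 7 to reach multiple of 8; total 32 bytes, alignment 8
prio at 0 (size 36, align 4) → ends 36
gid at 36 (size 1, align 1) → ends 37
pad 3 to align 8 for pid
pid at 40 (size 32, align 8) → ends 72
refcount at 72 (size 13, align 1) → ends 85
pad 3 to align 8 for rss
rss at 88 (size 8, align 8) → ends 96
cpu at 96 (size 4, align 4) → ends 100
pad 4 to align 8 for lock
lock at 104 (size 8, align 8) → ends 112
start_time at 112 (size 1, align 1) → ends 113
pad 7 to align 8 for state
state at 120 (size 8, align 8) → ends 128
uid at 128 (size 4, align 4) → ends 132
tail pad 4 to reach multiple of 8
total 136 bytes, alignment 8
array of 5: 5 × 136 = 680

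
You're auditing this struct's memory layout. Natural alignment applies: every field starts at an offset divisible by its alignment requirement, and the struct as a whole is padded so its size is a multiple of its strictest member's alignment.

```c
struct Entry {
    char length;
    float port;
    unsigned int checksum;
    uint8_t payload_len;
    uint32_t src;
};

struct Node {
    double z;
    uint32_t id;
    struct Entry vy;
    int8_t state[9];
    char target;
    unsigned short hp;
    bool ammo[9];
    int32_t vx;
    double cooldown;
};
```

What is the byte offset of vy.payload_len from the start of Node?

24

Entry: @0: length [1B, align 1] → 1; +3 pad (align 4); @4: port [4B, align 4] → 8; @8: checksum [4B, align 4] → 12; @12: payload_len [1B, align 1] → 13; +3 pad (align 4); @16: src [4B, align 4] → 20; size 20, align 4
@0: z [8B, align 8] → 8
@8: id [4B, align 4] → 12
@12: vy [20B, align 4] → 32
within Entry: payload_len at 12
12 + 12 = 24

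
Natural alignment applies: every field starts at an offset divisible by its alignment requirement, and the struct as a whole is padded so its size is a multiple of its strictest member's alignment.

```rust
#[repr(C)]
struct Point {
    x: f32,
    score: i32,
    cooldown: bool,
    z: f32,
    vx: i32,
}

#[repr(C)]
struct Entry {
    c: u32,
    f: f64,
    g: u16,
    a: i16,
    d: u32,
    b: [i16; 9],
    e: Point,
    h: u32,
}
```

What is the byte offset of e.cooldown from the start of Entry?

Point: @0: x [4B, align 4] → 4; @4: score [4B, align 4] → 8; @8: cooldown [1B, align 1] → 9; +3 pad (align 4); @12: z [4B, align 4] → 16; @16: vx [4B, align 4] → 20; size 20, align 4
@0: c [4B, align 4] → 4
+4 pad (align 8)
@8: f [8B, align 8] → 16
@16: g [2B, align 2] → 18
@18: a [2B, align 2] → 20
@20: d [4B, align 4] → 24
@24: b [18B, align 2] → 42
+2 pad (align 4)
@44: e [20B, align 4] → 64
within Point: cooldown at 8
44 + 8 = 52

52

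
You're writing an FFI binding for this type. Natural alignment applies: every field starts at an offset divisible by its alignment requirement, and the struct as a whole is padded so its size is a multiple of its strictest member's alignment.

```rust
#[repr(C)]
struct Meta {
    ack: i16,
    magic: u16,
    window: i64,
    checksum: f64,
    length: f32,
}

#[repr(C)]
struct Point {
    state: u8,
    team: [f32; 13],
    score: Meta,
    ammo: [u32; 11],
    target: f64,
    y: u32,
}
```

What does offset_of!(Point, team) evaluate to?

4

Meta: 0..2  ack  (2B, 2-aligned); 2..4  magic  (2B, 2-aligned); 4..8  -- padding (4B); 8..16  window  (8B, 8-aligned); 16..24  checksum  (8B, 8-aligned); 24..28  length  (4B, 4-aligned); 28..32  -- tail padding (4B); sizeof = 32, alignof = 8
0..1  state  (1B, 1-aligned)
1..4  -- padding (3B)
4..56  team  (52B, 4-aligned)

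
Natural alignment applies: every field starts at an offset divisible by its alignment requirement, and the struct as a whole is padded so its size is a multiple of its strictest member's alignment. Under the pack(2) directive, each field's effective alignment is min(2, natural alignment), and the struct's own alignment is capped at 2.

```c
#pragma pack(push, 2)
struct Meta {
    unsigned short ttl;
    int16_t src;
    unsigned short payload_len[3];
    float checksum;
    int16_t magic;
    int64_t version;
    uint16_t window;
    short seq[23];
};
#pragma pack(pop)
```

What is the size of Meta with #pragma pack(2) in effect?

72

0..2  ttl  (2B, 2-aligned)
2..4  src  (2B, 2-aligned)
4..10  payload_len  (6B, 2-aligned)
10..14  checksum  (4B, 2-aligned)
14..16  magic  (2B, 2-aligned)
16..24  version  (8B, 2-aligned)
24..26  window  (2B, 2-aligned)
26..72  seq  (46B, 2-aligned)
sizeof = 72, alignof = 2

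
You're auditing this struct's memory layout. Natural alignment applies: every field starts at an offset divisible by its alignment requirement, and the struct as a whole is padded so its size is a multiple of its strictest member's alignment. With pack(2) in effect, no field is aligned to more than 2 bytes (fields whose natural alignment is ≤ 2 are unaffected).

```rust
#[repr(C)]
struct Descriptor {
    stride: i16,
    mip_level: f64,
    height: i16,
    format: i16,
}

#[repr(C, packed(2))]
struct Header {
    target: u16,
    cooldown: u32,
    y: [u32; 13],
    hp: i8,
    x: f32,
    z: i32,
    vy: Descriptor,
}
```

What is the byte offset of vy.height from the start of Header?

84

Descriptor: stride at 0 (size 2, align 2) → ends 2; pad 6 to align 8 for mip_level; mip_level at 8 (size 8, align 8) → ends 16; height at 16 (size 2, align 2) → ends 18; format at 18 (size 2, align 2) → ends 20; tail pad 4 to reach multiple of 8; total 24 bytes, alignment 8
target at 0 (size 2, align 2) → ends 2
cooldown at 2 (size 4, align 2) → ends 6
y at 6 (size 52, align 2) → ends 58
hp at 58 (size 1, align 1) → ends 59
pad 1 to align 2 for x
x at 60 (size 4, align 2) → ends 64
z at 64 (size 4, align 2) → ends 68
vy at 68 (size 24, align 2) → ends 92
within Descriptor: height at 16
68 + 16 = 84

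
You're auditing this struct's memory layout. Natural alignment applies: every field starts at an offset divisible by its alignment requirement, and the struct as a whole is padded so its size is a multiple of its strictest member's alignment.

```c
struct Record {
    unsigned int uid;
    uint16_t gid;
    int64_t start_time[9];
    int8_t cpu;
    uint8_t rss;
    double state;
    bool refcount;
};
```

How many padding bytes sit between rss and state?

6

@0: uid [4B, align 4] → 4
@4: gid [2B, align 2] → 6
+2 pad (align 8)
@8: start_time [72B, align 8] → 80
@80: cpu [1B, align 1] → 81
@81: rss [1B, align 1] → 82
+6 pad (align 8)
@88: state [8B, align 8] → 96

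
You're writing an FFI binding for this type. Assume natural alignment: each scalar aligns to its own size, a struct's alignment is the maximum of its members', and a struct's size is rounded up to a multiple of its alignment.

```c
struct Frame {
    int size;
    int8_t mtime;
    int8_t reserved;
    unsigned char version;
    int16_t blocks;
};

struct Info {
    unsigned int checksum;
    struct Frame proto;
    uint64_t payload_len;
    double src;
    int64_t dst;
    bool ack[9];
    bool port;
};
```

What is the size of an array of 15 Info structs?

Frame: 0..4  size  (4B, 4-aligned); 4..5  mtime  (1B, 1-aligned); 5..6  reserved  (1B, 1-aligned); 6..7  version  (1B, 1-aligned); 7..8  -- padding (1B); 8..10  blocks  (2B, 2-aligned); 10..12  -- tail padding (2B); sizeof = 12, alignof = 4
0..4  checksum  (4B, 4-aligned)
4..16  proto  (12B, 4-aligned)
16..24  payload_len  (8B, 8-aligned)
24..32  src  (8B, 8-aligned)
32..40  dst  (8B, 8-aligned)
40..49  ack  (9B, 1-aligned)
49..50  port  (1B, 1-aligned)
50..56  -- tail padding (6B)
sizeof = 56, alignof = 8
array of 15: 15 × 56 = 840

840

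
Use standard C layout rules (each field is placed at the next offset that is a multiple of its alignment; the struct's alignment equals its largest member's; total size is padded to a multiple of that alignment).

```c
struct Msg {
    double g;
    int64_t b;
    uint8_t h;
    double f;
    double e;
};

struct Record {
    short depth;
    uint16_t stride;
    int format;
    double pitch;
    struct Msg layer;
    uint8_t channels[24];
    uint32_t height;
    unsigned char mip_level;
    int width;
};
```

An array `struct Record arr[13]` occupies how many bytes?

Msg: g at 0 (size 8, align 8) → ends 8; b at 8 (size 8, align 8) → ends 16; h at 16 (size 1, align 1) → ends 17; pad 7 to align 8 for f; f at 24 (size 8, align 8) → ends 32; e at 32 (size 8, align 8) → ends 40; total 40 bytes, alignment 8
depth at 0 (size 2, align 2) → ends 2
stride at 2 (size 2, align 2) → ends 4
format at 4 (size 4, align 4) → ends 8
pitch at 8 (size 8, align 8) → ends 16
layer at 16 (size 40, align 8) → ends 56
channels at 56 (size 24, align 1) → ends 80
height at 80 (size 4, align 4) → ends 84
mip_level at 84 (size 1, align 1) → ends 85
pad 3 to align 4 for width
width at 88 (size 4, align 4) → ends 92
tail pad 4 to reach multiple of 8
total 96 bytes, alignment 8
array of 13: 13 × 96 = 1248

1248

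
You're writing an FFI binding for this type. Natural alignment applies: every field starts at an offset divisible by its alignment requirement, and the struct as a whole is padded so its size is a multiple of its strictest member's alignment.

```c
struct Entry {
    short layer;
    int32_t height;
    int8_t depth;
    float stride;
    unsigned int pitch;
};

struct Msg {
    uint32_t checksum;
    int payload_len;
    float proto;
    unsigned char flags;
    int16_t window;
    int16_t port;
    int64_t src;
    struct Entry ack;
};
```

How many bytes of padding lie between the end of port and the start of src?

Entry: 0..2  layer  (2B, 2-aligned); 2..4  -- padding (2B); 4..8  height  (4B, 4-aligned); 8..9  depth  (1B, 1-aligned); 9..12  -- padding (3B); 12..16  stride  (4B, 4-aligned); 16..20  pitch  (4B, 4-aligned); sizeof = 20, alignof = 4
0..4  checksum  (4B, 4-aligned)
4..8  payload_len  (4B, 4-aligned)
8..12  proto  (4B, 4-aligned)
12..13  flags  (1B, 1-aligned)
13..14  -- padding (1B)
14..16  window  (2B, 2-aligned)
16..18  port  (2B, 2-aligned)
18..24  -- padding (6B)
24..32  src  (8B, 8-aligned)

6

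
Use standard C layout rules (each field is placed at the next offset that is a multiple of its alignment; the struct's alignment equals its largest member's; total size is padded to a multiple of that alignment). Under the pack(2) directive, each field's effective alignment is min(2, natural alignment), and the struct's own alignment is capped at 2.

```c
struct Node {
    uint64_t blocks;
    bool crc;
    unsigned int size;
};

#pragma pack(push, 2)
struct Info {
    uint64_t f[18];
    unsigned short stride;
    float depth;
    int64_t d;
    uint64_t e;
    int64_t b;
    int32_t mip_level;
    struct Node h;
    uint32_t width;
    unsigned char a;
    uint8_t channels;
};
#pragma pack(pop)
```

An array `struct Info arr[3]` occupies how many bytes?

Node: blocks at 0 (size 8, align 8) → ends 8; crc at 8 (size 1, align 1) → ends 9; pad 3 to align 4 for size; size at 12 (size 4, align 4) → ends 16; total 16 bytes, alignment 8
f at 0 (size 144, align 2) → ends 144
stride at 144 (size 2, align 2) → ends 146
depth at 146 (size 4, align 2) → ends 150
d at 150 (size 8, align 2) → ends 158
e at 158 (size 8, align 2) → ends 166
b at 166 (size 8, align 2) → ends 174
mip_level at 174 (size 4, align 2) → ends 178
h at 178 (size 16, align 2) → ends 194
width at 194 (size 4, align 2) → ends 198
a at 198 (size 1, align 1) → ends 199
channels at 199 (size 1, align 1) → ends 200
total 200 bytes, alignment 2
array of 3: 3 × 200 = 600

600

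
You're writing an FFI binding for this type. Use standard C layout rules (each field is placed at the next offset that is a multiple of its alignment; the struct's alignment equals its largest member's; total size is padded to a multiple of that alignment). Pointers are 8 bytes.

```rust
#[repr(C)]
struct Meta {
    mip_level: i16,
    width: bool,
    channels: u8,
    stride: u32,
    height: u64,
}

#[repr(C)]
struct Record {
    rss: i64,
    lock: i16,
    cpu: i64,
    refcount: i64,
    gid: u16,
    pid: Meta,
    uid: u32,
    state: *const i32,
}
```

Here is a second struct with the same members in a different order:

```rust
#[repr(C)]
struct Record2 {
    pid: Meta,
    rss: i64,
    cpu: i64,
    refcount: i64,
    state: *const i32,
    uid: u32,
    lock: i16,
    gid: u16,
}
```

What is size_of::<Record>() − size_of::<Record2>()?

Meta: @0: mip_level [2B, align 2] → 2; @2: width [1B, align 1] → 3; @3: channels [1B, align 1] → 4; @4: stride [4B, align 4] → 8; @8: height [8B, align 8] → 16; size 16, align 8
@0: rss [8B, align 8] → 8
@8: lock [2B, align 2] → 10
+6 pad (align 8)
@16: cpu [8B, align 8] → 24
@24: refcount [8B, align 8] → 32
@32: gid [2B, align 2] → 34
+6 pad (align 8)
@40: pid [16B, align 8] → 56
@56: uid [4B, align 4] → 60
+4 pad (align 8)
@64: state [8B, align 8] → 72
size 72, align 8
— Record2 —
@0: pid [16B, align 8] → 16
@16: rss [8B, align 8] → 24
@24: cpu [8B, align 8] → 32
@32: refcount [8B, align 8] → 40
@40: state [8B, align 8] → 48
@48: uid [4B, align 4] → 52
@52: lock [2B, align 2] → 54
@54: gid [2B, align 2] → 56
size 56, align 8
72 − 56 = 16

16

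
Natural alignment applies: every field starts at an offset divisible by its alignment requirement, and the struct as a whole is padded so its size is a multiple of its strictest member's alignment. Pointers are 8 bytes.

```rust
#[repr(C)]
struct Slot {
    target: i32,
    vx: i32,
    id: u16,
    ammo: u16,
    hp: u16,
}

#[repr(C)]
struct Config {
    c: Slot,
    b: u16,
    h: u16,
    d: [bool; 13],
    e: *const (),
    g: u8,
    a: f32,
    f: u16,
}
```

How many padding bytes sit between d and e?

7

Slot: 0..4  target  (4B, 4-aligned); 4..8  vx  (4B, 4-aligned); 8..10  id  (2B, 2-aligned); 10..12  ammo  (2B, 2-aligned); 12..14  hp  (2B, 2-aligned); 14..16  -- tail padding (2B); sizeof = 16, alignof = 4
0..16  c  (16B, 4-aligned)
16..18  b  (2B, 2-aligned)
18..20  h  (2B, 2-aligned)
20..33  d  (13B, 1-aligned)
33..40  -- padding (7B)
40..48  e  (8B, 8-aligned)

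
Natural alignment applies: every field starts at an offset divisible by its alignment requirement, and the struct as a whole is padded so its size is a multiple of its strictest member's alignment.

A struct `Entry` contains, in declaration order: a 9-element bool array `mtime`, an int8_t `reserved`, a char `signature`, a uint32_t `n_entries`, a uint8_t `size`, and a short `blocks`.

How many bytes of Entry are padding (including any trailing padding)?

mtime at 0 (size 9, align 1) → ends 9
reserved at 9 (size 1, align 1) → ends 10
signature at 10 (size 1, align 1) → ends 11
pad 1 to align 4 for n_entries
n_entries at 12 (size 4, align 4) → ends 16
size at 16 (size 1, align 1) → ends 17
pad 1 to align 2 for blocks
blocks at 18 (size 2, align 2) → ends 20
total 20 bytes, alignment 4
data bytes 18, size 20 → padding 2

2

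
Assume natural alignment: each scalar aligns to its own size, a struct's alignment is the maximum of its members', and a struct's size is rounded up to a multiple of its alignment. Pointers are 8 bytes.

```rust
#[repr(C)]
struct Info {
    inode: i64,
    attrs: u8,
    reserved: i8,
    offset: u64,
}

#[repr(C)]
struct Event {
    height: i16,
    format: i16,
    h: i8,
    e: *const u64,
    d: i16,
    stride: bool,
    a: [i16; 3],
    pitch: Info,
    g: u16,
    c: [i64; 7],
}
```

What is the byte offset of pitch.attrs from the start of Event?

Info: @0: inode [8B, align 8] → 8; @8: attrs [1B, align 1] → 9; @9: reserved [1B, align 1] → 10; +6 pad (align 8); @16: offset [8B, align 8] → 24; size 24, align 8
@0: height [2B, align 2] → 2
@2: format [2B, align 2] → 4
@4: h [1B, align 1] → 5
+3 pad (align 8)
@8: e [8B, align 8] → 16
@16: d [2B, align 2] → 18
@18: stride [1B, align 1] → 19
+1 pad (align 2)
@20: a [6B, align 2] → 26
+6 pad (align 8)
@32: pitch [24B, align 8] → 56
within Info: attrs at 8
32 + 8 = 40

40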